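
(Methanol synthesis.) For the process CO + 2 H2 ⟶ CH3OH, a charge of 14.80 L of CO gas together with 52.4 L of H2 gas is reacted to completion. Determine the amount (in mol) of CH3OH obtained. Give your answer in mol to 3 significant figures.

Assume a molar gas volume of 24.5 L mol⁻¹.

0.604 mol

n(CO) = 14.80 / 24.5 = 0.6041 mol
n(H2) = 52.40 / 24.5 = 2.139 mol
n/ν for CO = 0.6041/1 = 0.6041
n/ν for H2 = 2.139/2 = 1.070
Smallest n/ν is CO → limiting reagent.
n(CH3OH) = (1/1) × 0.6041 = 0.6041 mol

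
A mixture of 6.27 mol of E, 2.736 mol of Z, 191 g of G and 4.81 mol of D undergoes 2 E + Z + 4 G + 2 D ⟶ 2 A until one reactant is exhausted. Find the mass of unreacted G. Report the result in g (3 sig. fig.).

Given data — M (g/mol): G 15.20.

n(E) = 6.270 mol
n(Z) = 2.736 mol
n(G) = 191.0 / 15.20 = 12.57 mol
n(D) = 4.810 mol
n/ν for E = 6.270/2 = 3.135
n/ν for Z = 2.736/1 = 2.736
n/ν for G = 12.57/4 = 3.143
n/ν for D = 4.810/2 = 2.405
Smallest n/ν is D → limiting reagent.
G consumed = (4/2) × 4.810 = 9.620 mol
G remaining = 12.57 − 9.620 = 2.950 mol
mass = 2.950 × 15.20 = 44.84 g

44.8 g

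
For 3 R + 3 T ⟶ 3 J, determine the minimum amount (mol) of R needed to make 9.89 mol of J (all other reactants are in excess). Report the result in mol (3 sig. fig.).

9.89 mol

n(J) = 9.890 mol
n(R) = (3/3) × 9.890 = 9.890 mol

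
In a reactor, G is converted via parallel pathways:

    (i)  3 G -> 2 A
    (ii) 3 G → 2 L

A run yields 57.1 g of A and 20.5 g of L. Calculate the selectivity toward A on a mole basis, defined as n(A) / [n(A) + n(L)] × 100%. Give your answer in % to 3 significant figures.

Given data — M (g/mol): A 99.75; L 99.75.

n(A) = 57.1 / 99.75 = 0.5724 mol
n(L) = 20.5 / 99.75 = 0.2055 mol
selectivity = 0.5724/(0.5724+0.2055) × 100 = 73.58 %

73.6 %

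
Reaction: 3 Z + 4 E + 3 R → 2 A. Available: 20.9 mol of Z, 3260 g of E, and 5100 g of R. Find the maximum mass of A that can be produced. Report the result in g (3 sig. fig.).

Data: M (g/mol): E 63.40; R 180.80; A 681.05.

n(Z) = 20.90 mol
n(E) = 3260 / 63.40 = 51.42 mol
n(R) = 5100 / 180.80 = 28.21 mol
n/ν → Z: 6.967, E: 12.86, R: 9.403; Z is limiting.
n(A) = (2/3) × 20.90 = 13.93 mol
mass = 13.93 × 681.05 = 9487 g

9490 g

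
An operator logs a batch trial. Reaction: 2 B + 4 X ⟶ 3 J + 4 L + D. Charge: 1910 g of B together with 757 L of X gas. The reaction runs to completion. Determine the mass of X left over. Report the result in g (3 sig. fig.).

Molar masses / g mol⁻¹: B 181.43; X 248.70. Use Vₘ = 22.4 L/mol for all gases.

3170 g

n(B) = 1910 / 181.43 = 10.53 mol
n(X) = 757.0 / 22.4 = 33.79 mol
n/ν for B = 10.53/2 = 5.265
n/ν for X = 33.79/4 = 8.448
Smallest n/ν is B → limiting reagent.
X consumed = (4/2) × 10.53 = 21.06 mol
X remaining = 33.79 − 21.06 = 12.73 mol
mass = 12.73 × 248.70 = 3166 g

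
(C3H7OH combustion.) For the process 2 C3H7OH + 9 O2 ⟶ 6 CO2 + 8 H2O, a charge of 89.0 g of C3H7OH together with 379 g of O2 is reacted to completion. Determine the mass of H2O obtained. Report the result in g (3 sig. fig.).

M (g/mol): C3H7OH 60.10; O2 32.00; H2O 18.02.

107 g

n(C3H7OH) = 89.00 / 60.10 = 1.481 mol
n(O2) = 379.0 / 32.00 = 11.84 mol
n/ν for C3H7OH = 1.481/2 = 0.7405
n/ν for O2 = 11.84/9 = 1.316
Smallest n/ν is C3H7OH → limiting reagent.
n(H2O) = (8/2) × 1.481 = 5.924 mol
mass = 5.924 × 18.02 = 106.8 g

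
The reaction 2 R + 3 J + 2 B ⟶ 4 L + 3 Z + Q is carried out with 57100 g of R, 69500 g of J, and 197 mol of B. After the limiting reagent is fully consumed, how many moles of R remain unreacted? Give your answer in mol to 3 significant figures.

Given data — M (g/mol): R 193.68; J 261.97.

n(R) = 57100 / 193.68 = 294.8 mol
n(J) = 69500 / 261.97 = 265.3 mol
n(B) = 197.0 mol
n/ν for R = 294.8/2 = 147.4
n/ν for J = 265.3/3 = 88.43
n/ν for B = 197.0/2 = 98.50
Smallest n/ν is J → limiting reagent.
R consumed = (2/3) × 265.3 = 176.9 mol
R remaining = 294.8 − 176.9 = 117.9 mol

118 mol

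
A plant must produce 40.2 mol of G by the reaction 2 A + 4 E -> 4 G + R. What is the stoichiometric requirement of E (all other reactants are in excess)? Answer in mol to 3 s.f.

n(G) = 40.20 mol
n(E) = (4/4) × 40.20 = 40.20 mol

40.2 mol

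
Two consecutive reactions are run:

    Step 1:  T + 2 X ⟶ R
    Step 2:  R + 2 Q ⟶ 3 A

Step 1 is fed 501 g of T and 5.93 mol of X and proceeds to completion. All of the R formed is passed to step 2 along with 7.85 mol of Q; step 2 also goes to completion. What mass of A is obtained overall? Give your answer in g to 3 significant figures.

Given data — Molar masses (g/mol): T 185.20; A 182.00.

Step 1:
n(T) = 501.0 / 185.20 = 2.705 mol
n(X) = 5.930 mol
n/ν for T = 2.705/1 = 2.705
n/ν for X = 5.930/2 = 2.965
Smallest n/ν is T → limiting reagent.
n(R) produced = (1/1) × 2.705 = 2.705 mol
Step 2:
n(R) available = 2.705 mol
n(Q) = 7.850 mol
n/ν for R = 2.705/1 = 2.705
n/ν for Q = 7.850/2 = 3.925
Smallest n/ν is R → limiting reagent.
n(A) = (3/1) × 2.705 = 8.115 mol
mass = 8.115 × 182.00 = 1477 g

1480 g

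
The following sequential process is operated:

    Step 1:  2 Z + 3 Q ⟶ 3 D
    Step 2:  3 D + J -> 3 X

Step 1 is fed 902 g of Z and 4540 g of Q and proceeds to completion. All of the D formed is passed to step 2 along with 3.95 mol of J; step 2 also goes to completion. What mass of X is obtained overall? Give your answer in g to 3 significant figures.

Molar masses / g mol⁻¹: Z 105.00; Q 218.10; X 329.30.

3900 g

Step 1:
n(Z) = 902.0 / 105.00 = 8.590 mol
n(Q) = 4540 / 218.10 = 20.82 mol
n/ν for Z = 8.590/2 = 4.295
n/ν for Q = 20.82/3 = 6.940
Smallest n/ν is Z → limiting reagent.
n(D) produced = (3/2) × 8.590 = 12.89 mol
Step 2:
n(D) available = 12.89 mol
n(J) = 3.950 mol
n/ν for D = 12.89/3 = 4.297
n/ν for J = 3.950/1 = 3.950
Smallest n/ν is J → limiting reagent.
n(X) = (3/1) × 3.950 = 11.85 mol
mass = 11.85 × 329.30 = 3902 g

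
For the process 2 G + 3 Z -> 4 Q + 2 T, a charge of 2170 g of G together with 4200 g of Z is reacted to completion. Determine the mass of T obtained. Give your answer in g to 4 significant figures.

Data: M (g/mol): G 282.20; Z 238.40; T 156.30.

n(G) = 2170 / 282.20 = 7.690 mol
n(Z) = 4200 / 238.40 = 17.62 mol
n/ν → G: 3.845, Z: 5.873; G is limiting.
n(T) = (2/2) × 7.690 = 7.690 mol
mass = 7.690 × 156.30 = 1202 g

1202 g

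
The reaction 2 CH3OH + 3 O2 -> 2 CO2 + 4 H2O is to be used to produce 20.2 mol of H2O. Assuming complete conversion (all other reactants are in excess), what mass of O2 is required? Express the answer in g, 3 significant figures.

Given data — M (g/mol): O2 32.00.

n(H2O) = 20.20 mol
n(O2) = (3/4) × 20.20 = 15.15 mol
mass = 15.15 × 32.00 = 484.8 g

485 g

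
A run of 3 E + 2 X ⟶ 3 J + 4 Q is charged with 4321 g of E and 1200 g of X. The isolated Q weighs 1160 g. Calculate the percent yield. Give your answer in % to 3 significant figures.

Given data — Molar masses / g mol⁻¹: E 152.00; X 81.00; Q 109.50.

35.8 %

n(E) = 4321 / 152.00 = 28.43 mol
n(X) = 1200 / 81.00 = 14.81 mol
n/ν → E: 9.477, X: 7.405; X is limiting.
theoretical n(Q) = (4/2) × 14.81 = 29.62 mol → 3243 g
% yield = 1160 / 3243 × 100 = 35.77 %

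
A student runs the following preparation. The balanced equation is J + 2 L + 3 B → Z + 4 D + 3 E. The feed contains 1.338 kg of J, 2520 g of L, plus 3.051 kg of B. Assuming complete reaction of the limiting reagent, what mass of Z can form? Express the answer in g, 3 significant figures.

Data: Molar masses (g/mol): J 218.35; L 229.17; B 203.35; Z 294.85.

1470 g

n(J) = 1.338×1000 / 218.35 = 6.128 mol
n(L) = 2520 / 229.17 = 11.00 mol
n(B) = 3.051×1000 / 203.35 = 15.00 mol
n/ν for J = 6.128/1 = 6.128
n/ν for L = 11.00/2 = 5.500
n/ν for B = 15.00/3 = 5.000
Smallest n/ν is B → limiting reagent.
n(Z) = (1/3) × 15.00 = 5.000 mol
mass = 5.000 × 294.85 = 1474 g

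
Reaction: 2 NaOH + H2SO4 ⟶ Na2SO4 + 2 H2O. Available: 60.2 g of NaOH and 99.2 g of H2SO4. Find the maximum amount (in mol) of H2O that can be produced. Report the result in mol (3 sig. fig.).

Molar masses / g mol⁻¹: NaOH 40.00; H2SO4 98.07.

1.51 mol

n(NaOH) = 60.20 / 40.00 = 1.505 mol
n(H2SO4) = 99.20 / 98.07 = 1.012 mol
n/ν → NaOH: 0.7525, H2SO4: 1.012; NaOH is limiting.
n(H2O) = (2/2) × 1.505 = 1.505 mol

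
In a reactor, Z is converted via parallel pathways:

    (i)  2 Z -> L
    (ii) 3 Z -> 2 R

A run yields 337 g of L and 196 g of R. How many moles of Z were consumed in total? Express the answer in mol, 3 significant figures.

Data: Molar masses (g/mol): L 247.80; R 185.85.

4.30 mol

n(L) = 337 / 247.80 = 1.360 mol
n(R) = 196 / 185.85 = 1.055 mol
n(Z) via (i) = (2/1)×1.360 = 2.720 mol
n(Z) via (ii) = (3/2)×1.055 = 1.583 mol
total n(Z) = 2.720 + 1.583 = 4.303 mol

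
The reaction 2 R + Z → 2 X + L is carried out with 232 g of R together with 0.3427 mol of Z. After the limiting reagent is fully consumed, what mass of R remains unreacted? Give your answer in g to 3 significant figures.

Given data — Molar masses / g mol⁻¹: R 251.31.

59.8 g

n(R) = 232.0 / 251.31 = 0.9232 mol
n(Z) = 0.3427 mol
n/ν for R = 0.9232/2 = 0.4616
n/ν for Z = 0.3427/1 = 0.3427
Smallest n/ν is Z → limiting reagent.
R consumed = (2/1) × 0.3427 = 0.6854 mol
R remaining = 0.9232 − 0.6854 = 0.2378 mol
mass = 0.2378 × 251.31 = 59.76 g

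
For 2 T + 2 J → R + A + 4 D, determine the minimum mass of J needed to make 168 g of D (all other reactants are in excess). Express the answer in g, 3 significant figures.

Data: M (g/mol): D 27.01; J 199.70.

621 g

n(D) = 168 / 27.01 = 6.220 mol
n(J) = (2/4) × 6.220 = 3.110 mol
mass = 3.110 × 199.70 = 621.1 g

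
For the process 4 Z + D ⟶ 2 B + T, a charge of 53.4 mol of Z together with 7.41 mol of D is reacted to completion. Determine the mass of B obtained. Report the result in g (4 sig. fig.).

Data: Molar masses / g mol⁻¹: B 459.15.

n(Z) = 53.40 mol
n(D) = 7.410 mol
n/ν for Z = 53.40/4 = 13.35
n/ν for D = 7.410/1 = 7.410
Smallest n/ν is D → limiting reagent.
n(B) = (2/1) × 7.410 = 14.82 mol
mass = 14.82 × 459.15 = 6805 g

6805 g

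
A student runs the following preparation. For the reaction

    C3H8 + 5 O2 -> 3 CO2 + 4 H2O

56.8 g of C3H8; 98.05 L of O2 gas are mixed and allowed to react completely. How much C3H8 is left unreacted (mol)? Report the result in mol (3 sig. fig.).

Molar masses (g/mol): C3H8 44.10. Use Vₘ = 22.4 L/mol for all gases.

n(C3H8) = 56.80 / 44.10 = 1.288 mol
n(O2) = 98.05 / 22.4 = 4.377 mol
n/ν for C3H8 = 1.288/1 = 1.288
n/ν for O2 = 4.377/5 = 0.8754
Smallest n/ν is O2 → limiting reagent.
C3H8 consumed = (1/5) × 4.377 = 0.8754 mol
C3H8 remaining = 1.288 − 0.8754 = 0.4126 mol

0.413 mol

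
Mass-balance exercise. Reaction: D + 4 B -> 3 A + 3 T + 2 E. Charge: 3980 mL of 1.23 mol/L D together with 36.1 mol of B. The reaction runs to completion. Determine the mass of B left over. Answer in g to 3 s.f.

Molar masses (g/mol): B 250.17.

n(D) = 1.23 × 3980/1000 = 4.895 mol
n(B) = 36.10 mol
n/ν for D = 4.895/1 = 4.895
n/ν for B = 36.10/4 = 9.025
Smallest n/ν is D → limiting reagent.
B consumed = (4/1) × 4.895 = 19.58 mol
B remaining = 36.10 − 19.58 = 16.52 mol
mass = 16.52 × 250.17 = 4133 g

4130 g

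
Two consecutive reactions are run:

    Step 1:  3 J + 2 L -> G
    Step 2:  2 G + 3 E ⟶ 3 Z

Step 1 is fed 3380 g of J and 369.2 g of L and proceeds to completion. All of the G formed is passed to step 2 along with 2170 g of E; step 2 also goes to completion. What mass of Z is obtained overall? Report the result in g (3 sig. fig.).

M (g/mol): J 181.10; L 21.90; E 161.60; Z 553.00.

Step 1:
n(J) = 3380 / 181.10 = 18.66 mol
n(L) = 369.2 / 21.90 = 16.86 mol
n/ν for J = 18.66/3 = 6.220
n/ν for L = 16.86/2 = 8.430
Smallest n/ν is J → limiting reagent.
n(G) produced = (1/3) × 18.66 = 6.220 mol
Step 2:
n(G) available = 6.220 mol
n(E) = 2170 / 161.60 = 13.43 mol
n/ν for G = 6.220/2 = 3.110
n/ν for E = 13.43/3 = 4.477
Smallest n/ν is G → limiting reagent.
n(Z) = (3/2) × 6.220 = 9.330 mol
mass = 9.330 × 553.00 = 5159 g

5160 g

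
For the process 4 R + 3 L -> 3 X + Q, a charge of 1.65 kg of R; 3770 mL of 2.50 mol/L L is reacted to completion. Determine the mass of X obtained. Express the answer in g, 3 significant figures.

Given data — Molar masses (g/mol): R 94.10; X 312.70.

2950 g

n(R) = 1.650×1000 / 94.10 = 17.53 mol
n(L) = 2.50 × 3770/1000 = 9.425 mol
n/ν for R = 17.53/4 = 4.383
n/ν for L = 9.425/3 = 3.142
Smallest n/ν is L → limiting reagent.
n(X) = (3/3) × 9.425 = 9.425 mol
mass = 9.425 × 312.70 = 2947 g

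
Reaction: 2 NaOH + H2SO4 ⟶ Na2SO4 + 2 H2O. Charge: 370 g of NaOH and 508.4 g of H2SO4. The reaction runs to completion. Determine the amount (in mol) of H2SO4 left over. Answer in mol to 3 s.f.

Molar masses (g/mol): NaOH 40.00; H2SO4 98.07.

0.559 mol

n(NaOH) = 370.0 / 40.00 = 9.250 mol
n(H2SO4) = 508.4 / 98.07 = 5.184 mol
n/ν → NaOH: 4.625, H2SO4: 5.184; NaOH is limiting.
H2SO4 consumed = (1/2) × 9.250 = 4.625 mol
H2SO4 remaining = 5.184 − 4.625 = 0.5590 mol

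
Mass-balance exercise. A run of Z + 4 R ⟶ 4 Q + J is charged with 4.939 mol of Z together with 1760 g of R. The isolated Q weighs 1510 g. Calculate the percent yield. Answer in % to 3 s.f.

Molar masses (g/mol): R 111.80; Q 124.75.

76.9 %

n(Z) = 4.939 mol
n(R) = 1760 / 111.80 = 15.74 mol
n/ν → Z: 4.939, R: 3.935; R is limiting.
theoretical n(Q) = (4/4) × 15.74 = 15.74 mol → 1964 g
% yield = 1510 / 1964 × 100 = 76.88 %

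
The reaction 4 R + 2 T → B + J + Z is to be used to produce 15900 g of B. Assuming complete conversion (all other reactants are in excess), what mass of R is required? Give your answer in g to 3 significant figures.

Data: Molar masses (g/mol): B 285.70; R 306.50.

68200 g

n(B) = 15900 / 285.70 = 55.65 mol
n(R) = (4/1) × 55.65 = 222.6 mol
mass = 222.6 × 306.50 = 68230 g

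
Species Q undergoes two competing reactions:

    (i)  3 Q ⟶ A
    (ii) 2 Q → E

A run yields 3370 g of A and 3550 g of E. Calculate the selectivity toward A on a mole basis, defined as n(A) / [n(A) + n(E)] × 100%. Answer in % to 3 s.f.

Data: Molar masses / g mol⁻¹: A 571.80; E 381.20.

n(A) = 3370 / 571.80 = 5.894 mol
n(E) = 3550 / 381.20 = 9.313 mol
selectivity = 5.894/(5.894+9.313) × 100 = 38.76 %

38.8 %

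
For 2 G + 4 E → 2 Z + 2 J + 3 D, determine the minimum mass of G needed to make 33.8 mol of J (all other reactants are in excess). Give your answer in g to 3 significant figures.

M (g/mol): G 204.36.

n(J) = 33.80 mol
n(G) = (2/2) × 33.80 = 33.80 mol
mass = 33.80 × 204.36 = 6907 g

6910 g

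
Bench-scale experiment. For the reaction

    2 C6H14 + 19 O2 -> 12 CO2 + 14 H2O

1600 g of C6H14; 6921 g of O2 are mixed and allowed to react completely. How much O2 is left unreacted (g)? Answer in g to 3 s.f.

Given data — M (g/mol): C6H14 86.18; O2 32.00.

n(C6H14) = 1600 / 86.18 = 18.57 mol
n(O2) = 6921 / 32.00 = 216.3 mol
n/ν for C6H14 = 18.57/2 = 9.285
n/ν for O2 = 216.3/19 = 11.38
Smallest n/ν is C6H14 → limiting reagent.
O2 consumed = (19/2) × 18.57 = 176.4 mol
O2 remaining = 216.3 − 176.4 = 39.90 mol
mass = 39.90 × 32.00 = 1277 g

1280 g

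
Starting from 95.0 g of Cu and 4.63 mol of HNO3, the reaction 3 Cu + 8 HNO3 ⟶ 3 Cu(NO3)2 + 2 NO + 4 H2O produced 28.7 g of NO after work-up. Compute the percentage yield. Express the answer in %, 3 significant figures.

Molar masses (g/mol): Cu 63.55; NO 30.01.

n(Cu) = 95.00 / 63.55 = 1.495 mol
n(HNO3) = 4.630 mol
n/ν for Cu = 1.495/3 = 0.4983
n/ν for HNO3 = 4.630/8 = 0.5788
Smallest n/ν is Cu → limiting reagent.
theoretical n(NO) = (2/3) × 1.495 = 0.9967 mol → 29.91 g
% yield = 28.7 / 29.91 × 100 = 95.95 %

96.0 %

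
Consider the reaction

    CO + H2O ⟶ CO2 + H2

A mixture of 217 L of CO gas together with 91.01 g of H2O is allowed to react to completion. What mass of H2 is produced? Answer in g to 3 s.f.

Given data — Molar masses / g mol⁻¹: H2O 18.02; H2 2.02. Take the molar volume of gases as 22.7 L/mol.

n(CO) = 217.0 / 22.7 = 9.559 mol
n(H2O) = 91.01 / 18.02 = 5.050 mol
n/ν for CO = 9.559/1 = 9.559
n/ν for H2O = 5.050/1 = 5.050
Smallest n/ν is H2O → limiting reagent.
n(H2) = (1/1) × 5.050 = 5.050 mol
mass = 5.050 × 2.02 = 10.20 g

10.2 g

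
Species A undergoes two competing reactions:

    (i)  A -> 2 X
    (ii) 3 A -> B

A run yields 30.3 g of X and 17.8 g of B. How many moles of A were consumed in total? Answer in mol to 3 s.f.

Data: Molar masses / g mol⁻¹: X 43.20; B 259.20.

n(X) = 30.3 / 43.20 = 0.7014 mol
n(B) = 17.8 / 259.20 = 0.06867 mol
n(A) via (i) = (1/2)×0.7014 = 0.3507 mol
n(A) via (ii) = (3/1)×0.06867 = 0.2060 mol
total n(A) = 0.3507 + 0.2060 = 0.5567 mol

0.557 mol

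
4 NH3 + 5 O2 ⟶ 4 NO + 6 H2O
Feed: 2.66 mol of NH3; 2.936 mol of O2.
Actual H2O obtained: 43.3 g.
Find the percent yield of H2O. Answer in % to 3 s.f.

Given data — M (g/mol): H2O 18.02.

n(NH3) = 2.660 mol
n(O2) = 2.936 mol
n/ν → NH3: 0.6650, O2: 0.5872; O2 is limiting.
theoretical n(H2O) = (6/5) × 2.936 = 3.523 mol → 63.48 g
% yield = 43.3 / 63.48 × 100 = 68.21 %

68.2 %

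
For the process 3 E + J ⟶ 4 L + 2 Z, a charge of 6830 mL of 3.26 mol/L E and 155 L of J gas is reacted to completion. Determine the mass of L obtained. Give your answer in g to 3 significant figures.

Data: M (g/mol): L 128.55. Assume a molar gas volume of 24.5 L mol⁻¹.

n(E) = 3.26 × 6830/1000 = 22.27 mol
n(J) = 155.0 / 24.5 = 6.327 mol
n/ν for E = 22.27/3 = 7.423
n/ν for J = 6.327/1 = 6.327
Smallest n/ν is J → limiting reagent.
n(L) = (4/1) × 6.327 = 25.31 mol
mass = 25.31 × 128.55 = 3254 g

3250 g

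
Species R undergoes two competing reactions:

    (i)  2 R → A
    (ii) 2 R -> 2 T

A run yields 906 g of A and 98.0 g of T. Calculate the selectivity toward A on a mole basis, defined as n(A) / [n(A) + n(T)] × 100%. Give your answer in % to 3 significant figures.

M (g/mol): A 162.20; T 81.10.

82.2 %

n(A) = 906 / 162.20 = 5.586 mol
n(T) = 98.0 / 81.10 = 1.208 mol
selectivity = 5.586/(5.586+1.208) × 100 = 82.22 %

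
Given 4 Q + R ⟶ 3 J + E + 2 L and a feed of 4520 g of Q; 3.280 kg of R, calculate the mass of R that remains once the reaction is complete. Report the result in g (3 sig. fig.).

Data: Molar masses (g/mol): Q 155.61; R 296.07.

1130 g

n(Q) = 4520 / 155.61 = 29.05 mol
n(R) = 3.280×1000 / 296.07 = 11.08 mol
n/ν → Q: 7.263, R: 11.08; Q is limiting.
R consumed = (1/4) × 29.05 = 7.263 mol
R remaining = 11.08 − 7.263 = 3.817 mol
mass = 3.817 × 296.07 = 1130 g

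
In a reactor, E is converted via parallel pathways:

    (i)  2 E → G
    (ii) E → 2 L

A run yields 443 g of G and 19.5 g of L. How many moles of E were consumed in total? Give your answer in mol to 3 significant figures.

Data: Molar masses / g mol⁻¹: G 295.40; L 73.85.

3.13 mol

n(G) = 443 / 295.40 = 1.500 mol
n(L) = 19.5 / 73.85 = 0.2640 mol
n(E) via (i) = (2/1)×1.500 = 3.000 mol
n(E) via (ii) = (1/2)×0.2640 = 0.1320 mol
total n(E) = 3.000 + 0.1320 = 3.132 mol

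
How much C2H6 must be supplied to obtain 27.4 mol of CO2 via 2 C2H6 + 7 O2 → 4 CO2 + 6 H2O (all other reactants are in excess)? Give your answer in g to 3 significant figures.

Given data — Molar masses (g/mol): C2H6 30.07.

n(CO2) = 27.40 mol
n(C2H6) = (2/4) × 27.40 = 13.70 mol
mass = 13.70 × 30.07 = 412.0 g

412 g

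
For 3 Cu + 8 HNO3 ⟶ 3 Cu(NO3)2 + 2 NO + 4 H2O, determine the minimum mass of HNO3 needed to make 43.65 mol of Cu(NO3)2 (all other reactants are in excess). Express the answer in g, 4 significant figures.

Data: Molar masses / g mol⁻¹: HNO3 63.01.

7334 g

n(Cu(NO3)2) = 43.65 mol
n(HNO3) = (8/3) × 43.65 = 116.4 mol
mass = 116.4 × 63.01 = 7334 g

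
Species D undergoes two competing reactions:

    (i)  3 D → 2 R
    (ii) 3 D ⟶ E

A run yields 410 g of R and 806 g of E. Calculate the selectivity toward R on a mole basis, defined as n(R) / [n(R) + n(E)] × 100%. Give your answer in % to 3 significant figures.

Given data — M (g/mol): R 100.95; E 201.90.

50.4 %

n(R) = 410 / 100.95 = 4.061 mol
n(E) = 806 / 201.90 = 3.992 mol
selectivity = 4.061/(4.061+3.992) × 100 = 50.43 %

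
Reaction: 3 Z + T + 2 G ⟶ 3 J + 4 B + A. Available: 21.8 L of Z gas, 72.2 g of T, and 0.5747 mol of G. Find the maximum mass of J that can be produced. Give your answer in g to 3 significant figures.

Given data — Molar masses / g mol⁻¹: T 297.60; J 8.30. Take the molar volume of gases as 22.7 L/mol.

n(Z) = 21.80 / 22.7 = 0.9604 mol
n(T) = 72.20 / 297.60 = 0.2426 mol
n(G) = 0.5747 mol
n/ν for Z = 0.9604/3 = 0.3201
n/ν for T = 0.2426/1 = 0.2426
n/ν for G = 0.5747/2 = 0.2874
Smallest n/ν is T → limiting reagent.
n(J) = (3/1) × 0.2426 = 0.7278 mol
mass = 0.7278 × 8.30 = 6.041 g

6.04 g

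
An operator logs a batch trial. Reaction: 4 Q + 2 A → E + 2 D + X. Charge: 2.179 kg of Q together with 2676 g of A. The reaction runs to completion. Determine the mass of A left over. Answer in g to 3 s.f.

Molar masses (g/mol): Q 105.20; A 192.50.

682 g

n(Q) = 2.179×1000 / 105.20 = 20.71 mol
n(A) = 2676 / 192.50 = 13.90 mol
n/ν for Q = 20.71/4 = 5.178
n/ν for A = 13.90/2 = 6.950
Smallest n/ν is Q → limiting reagent.
A consumed = (2/4) × 20.71 = 10.36 mol
A remaining = 13.90 − 10.36 = 3.540 mol
mass = 3.540 × 192.50 = 681.5 g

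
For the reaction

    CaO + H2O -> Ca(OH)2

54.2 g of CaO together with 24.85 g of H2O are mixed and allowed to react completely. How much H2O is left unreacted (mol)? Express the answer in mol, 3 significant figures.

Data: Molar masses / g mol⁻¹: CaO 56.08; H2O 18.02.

0.413 mol

n(CaO) = 54.20 / 56.08 = 0.9665 mol
n(H2O) = 24.85 / 18.02 = 1.379 mol
n/ν for CaO = 0.9665/1 = 0.9665
n/ν for H2O = 1.379/1 = 1.379
Smallest n/ν is CaO → limiting reagent.
H2O consumed = (1/1) × 0.9665 = 0.9665 mol
H2O remaining = 1.379 − 0.9665 = 0.4125 mol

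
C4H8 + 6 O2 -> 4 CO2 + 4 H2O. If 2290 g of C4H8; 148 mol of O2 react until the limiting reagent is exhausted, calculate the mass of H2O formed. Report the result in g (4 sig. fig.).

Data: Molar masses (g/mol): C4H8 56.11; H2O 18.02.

n(C4H8) = 2290 / 56.11 = 40.81 mol
n(O2) = 148.0 mol
n/ν for C4H8 = 40.81/1 = 40.81
n/ν for O2 = 148.0/6 = 24.67
Smallest n/ν is O2 → limiting reagent.
n(H2O) = (4/6) × 148.0 = 98.67 mol
mass = 98.67 × 18.02 = 1778 g

1778 g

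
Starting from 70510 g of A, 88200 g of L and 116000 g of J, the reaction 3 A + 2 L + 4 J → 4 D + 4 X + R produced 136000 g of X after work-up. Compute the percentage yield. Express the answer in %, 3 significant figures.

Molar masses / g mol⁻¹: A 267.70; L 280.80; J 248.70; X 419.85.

92.2 %

n(A) = 70510 / 267.70 = 263.4 mol
n(L) = 88200 / 280.80 = 314.1 mol
n(J) = 116000 / 248.70 = 466.4 mol
n/ν for A = 263.4/3 = 87.80
n/ν for L = 314.1/2 = 157.1
n/ν for J = 466.4/4 = 116.6
Smallest n/ν is A → limiting reagent.
theoretical n(X) = (4/3) × 263.4 = 351.2 mol → 147500 g
% yield = 136000 / 147500 × 100 = 92.20 %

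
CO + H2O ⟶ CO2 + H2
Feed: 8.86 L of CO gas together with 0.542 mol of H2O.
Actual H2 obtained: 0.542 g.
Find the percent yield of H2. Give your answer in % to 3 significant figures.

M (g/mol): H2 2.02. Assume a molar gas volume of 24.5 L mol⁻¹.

n(CO) = 8.860 / 24.5 = 0.3616 mol
n(H2O) = 0.5420 mol
n/ν for CO = 0.3616/1 = 0.3616
n/ν for H2O = 0.5420/1 = 0.5420
Smallest n/ν is CO → limiting reagent.
theoretical n(H2) = (1/1) × 0.3616 = 0.3616 mol → 0.7304 g
% yield = 0.542 / 0.7304 × 100 = 74.21 %

74.2 %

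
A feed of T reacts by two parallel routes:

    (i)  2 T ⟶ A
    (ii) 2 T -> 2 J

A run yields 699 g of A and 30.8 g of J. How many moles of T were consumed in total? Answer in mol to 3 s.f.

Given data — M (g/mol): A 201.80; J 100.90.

7.23 mol

n(A) = 699 / 201.80 = 3.464 mol
n(J) = 30.8 / 100.90 = 0.3053 mol
n(T) via (i) = (2/1)×3.464 = 6.928 mol
n(T) via (ii) = (2/2)×0.3053 = 0.3053 mol
total n(T) = 6.928 + 0.3053 = 7.233 mol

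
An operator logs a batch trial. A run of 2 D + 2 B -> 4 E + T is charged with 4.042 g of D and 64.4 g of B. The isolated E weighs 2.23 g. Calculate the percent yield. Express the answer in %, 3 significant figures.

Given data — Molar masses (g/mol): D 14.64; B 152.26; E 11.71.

34.5 %

n(D) = 4.042 / 14.64 = 0.2761 mol
n(B) = 64.40 / 152.26 = 0.4230 mol
n/ν for D = 0.2761/2 = 0.1381
n/ν for B = 0.4230/2 = 0.2115
Smallest n/ν is D → limiting reagent.
theoretical n(E) = (4/2) × 0.2761 = 0.5522 mol → 6.466 g
% yield = 2.23 / 6.466 × 100 = 34.49 %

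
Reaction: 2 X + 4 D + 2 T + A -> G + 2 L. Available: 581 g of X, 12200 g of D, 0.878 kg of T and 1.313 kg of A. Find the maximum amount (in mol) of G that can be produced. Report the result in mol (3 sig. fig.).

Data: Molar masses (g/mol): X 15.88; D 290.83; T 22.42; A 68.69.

10.5 mol

n(X) = 581.0 / 15.88 = 36.59 mol
n(D) = 12200 / 290.83 = 41.95 mol
n(T) = 0.8780×1000 / 22.42 = 39.16 mol
n(A) = 1.313×1000 / 68.69 = 19.11 mol
n/ν for X = 36.59/2 = 18.30
n/ν for D = 41.95/4 = 10.49
n/ν for T = 39.16/2 = 19.58
n/ν for A = 19.11/1 = 19.11
Smallest n/ν is D → limiting reagent.
n(G) = (1/4) × 41.95 = 10.49 mol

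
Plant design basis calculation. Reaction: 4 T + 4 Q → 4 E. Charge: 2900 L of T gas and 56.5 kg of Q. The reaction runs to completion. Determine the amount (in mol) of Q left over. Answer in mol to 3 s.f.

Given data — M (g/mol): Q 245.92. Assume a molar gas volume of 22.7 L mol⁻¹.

n(T) = 2900 / 22.7 = 127.8 mol
n(Q) = 56.50×1000 / 245.92 = 229.7 mol
n/ν for T = 127.8/4 = 31.95
n/ν for Q = 229.7/4 = 57.43
Smallest n/ν is T → limiting reagent.
Q consumed = (4/4) × 127.8 = 127.8 mol
Q remaining = 229.7 − 127.8 = 101.9 mol

102 mol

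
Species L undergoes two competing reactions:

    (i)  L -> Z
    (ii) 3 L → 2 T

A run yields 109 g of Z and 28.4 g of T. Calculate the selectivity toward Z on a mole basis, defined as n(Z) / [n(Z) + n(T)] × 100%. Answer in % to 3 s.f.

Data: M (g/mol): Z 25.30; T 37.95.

n(Z) = 109 / 25.30 = 4.308 mol
n(T) = 28.4 / 37.95 = 0.7484 mol
selectivity = 4.308/(4.308+0.7484) × 100 = 85.20 %

85.2 %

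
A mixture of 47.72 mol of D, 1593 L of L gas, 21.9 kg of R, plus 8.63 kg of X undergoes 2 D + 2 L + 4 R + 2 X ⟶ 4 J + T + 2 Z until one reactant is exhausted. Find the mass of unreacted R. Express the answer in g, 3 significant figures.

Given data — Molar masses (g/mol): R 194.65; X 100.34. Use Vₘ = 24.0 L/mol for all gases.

3320 g

n(D) = 47.72 mol
n(L) = 1593 / 24.0 = 66.38 mol
n(R) = 21.90×1000 / 194.65 = 112.5 mol
n(X) = 8.630×1000 / 100.34 = 86.01 mol
n/ν for D = 47.72/2 = 23.86
n/ν for L = 66.38/2 = 33.19
n/ν for R = 112.5/4 = 28.13
n/ν for X = 86.01/2 = 43.01
Smallest n/ν is D → limiting reagent.
R consumed = (4/2) × 47.72 = 95.44 mol
R remaining = 112.5 − 95.44 = 17.06 mol
mass = 17.06 × 194.65 = 3321 g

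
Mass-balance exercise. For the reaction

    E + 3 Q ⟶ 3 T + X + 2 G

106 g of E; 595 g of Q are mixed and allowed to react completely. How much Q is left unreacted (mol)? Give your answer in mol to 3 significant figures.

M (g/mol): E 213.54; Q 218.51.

1.23 mol

n(E) = 106.0 / 213.54 = 0.4964 mol
n(Q) = 595.0 / 218.51 = 2.723 mol
n/ν for E = 0.4964/1 = 0.4964
n/ν for Q = 2.723/3 = 0.9077
Smallest n/ν is E → limiting reagent.
Q consumed = (3/1) × 0.4964 = 1.489 mol
Q remaining = 2.723 − 1.489 = 1.234 mol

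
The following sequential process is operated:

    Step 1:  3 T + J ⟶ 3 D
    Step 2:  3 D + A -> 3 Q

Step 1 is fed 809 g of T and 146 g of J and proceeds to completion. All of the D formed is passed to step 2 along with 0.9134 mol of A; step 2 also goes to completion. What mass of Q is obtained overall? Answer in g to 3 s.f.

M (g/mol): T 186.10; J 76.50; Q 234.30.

Step 1:
n(T) = 809.0 / 186.10 = 4.347 mol
n(J) = 146.0 / 76.50 = 1.908 mol
n/ν for T = 4.347/3 = 1.449
n/ν for J = 1.908/1 = 1.908
Smallest n/ν is T → limiting reagent.
n(D) produced = (3/3) × 4.347 = 4.347 mol
Step 2:
n(D) available = 4.347 mol
n(A) = 0.9134 mol
n/ν for D = 4.347/3 = 1.449
n/ν for A = 0.9134/1 = 0.9134
Smallest n/ν is A → limiting reagent.
n(Q) = (3/1) × 0.9134 = 2.740 mol
mass = 2.740 × 234.30 = 642.0 g

642 g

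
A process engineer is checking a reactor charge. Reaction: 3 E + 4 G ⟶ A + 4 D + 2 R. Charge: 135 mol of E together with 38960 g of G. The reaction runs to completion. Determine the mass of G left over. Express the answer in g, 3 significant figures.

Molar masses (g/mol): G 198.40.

3250 g

n(E) = 135.0 mol
n(G) = 38960 / 198.40 = 196.4 mol
n/ν → E: 45.00, G: 49.10; E is limiting.
G consumed = (4/3) × 135.0 = 180.0 mol
G remaining = 196.4 − 180.0 = 16.40 mol
mass = 16.40 × 198.40 = 3254 g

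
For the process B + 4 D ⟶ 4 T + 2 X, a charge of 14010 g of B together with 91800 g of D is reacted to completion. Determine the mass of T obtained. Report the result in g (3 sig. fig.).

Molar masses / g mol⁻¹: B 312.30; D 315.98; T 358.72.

n(B) = 14010 / 312.30 = 44.86 mol
n(D) = 91800 / 315.98 = 290.5 mol
n/ν → B: 44.86, D: 72.63; B is limiting.
n(T) = (4/1) × 44.86 = 179.4 mol
mass = 179.4 × 358.72 = 64350 g

64400 g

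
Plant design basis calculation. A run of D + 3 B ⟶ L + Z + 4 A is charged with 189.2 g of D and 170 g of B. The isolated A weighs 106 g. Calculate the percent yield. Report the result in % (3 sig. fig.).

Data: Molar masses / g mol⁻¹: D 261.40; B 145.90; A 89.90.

75.9 %

n(D) = 189.2 / 261.40 = 0.7238 mol
n(B) = 170.0 / 145.90 = 1.165 mol
n/ν for D = 0.7238/1 = 0.7238
n/ν for B = 1.165/3 = 0.3883
Smallest n/ν is B → limiting reagent.
theoretical n(A) = (4/3) × 1.165 = 1.553 mol → 139.6 g
% yield = 106 / 139.6 × 100 = 75.93 %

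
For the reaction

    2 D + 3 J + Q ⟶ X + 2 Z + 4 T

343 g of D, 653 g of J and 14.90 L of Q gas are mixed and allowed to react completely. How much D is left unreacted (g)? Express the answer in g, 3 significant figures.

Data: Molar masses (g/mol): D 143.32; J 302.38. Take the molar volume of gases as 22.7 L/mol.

155 g

n(D) = 343.0 / 143.32 = 2.393 mol
n(J) = 653.0 / 302.38 = 2.160 mol
n(Q) = 14.90 / 22.7 = 0.6564 mol
n/ν for D = 2.393/2 = 1.197
n/ν for J = 2.160/3 = 0.7200
n/ν for Q = 0.6564/1 = 0.6564
Smallest n/ν is Q → limiting reagent.
D consumed = (2/1) × 0.6564 = 1.313 mol
D remaining = 2.393 − 1.313 = 1.080 mol
mass = 1.080 × 143.32 = 154.8 g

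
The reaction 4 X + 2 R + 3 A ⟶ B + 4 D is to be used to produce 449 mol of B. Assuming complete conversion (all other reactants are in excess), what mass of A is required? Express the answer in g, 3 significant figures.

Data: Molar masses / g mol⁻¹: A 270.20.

n(B) = 449.0 mol
n(A) = (3/1) × 449.0 = 1347 mol
mass = 1347 × 270.20 = 364000 g

364000 g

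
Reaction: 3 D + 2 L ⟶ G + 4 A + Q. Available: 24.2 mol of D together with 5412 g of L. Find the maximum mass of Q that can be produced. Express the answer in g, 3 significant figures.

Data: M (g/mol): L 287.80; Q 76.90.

n(D) = 24.20 mol
n(L) = 5412 / 287.80 = 18.80 mol
n/ν for D = 24.20/3 = 8.067
n/ν for L = 18.80/2 = 9.400
Smallest n/ν is D → limiting reagent.
n(Q) = (1/3) × 24.20 = 8.067 mol
mass = 8.067 × 76.90 = 620.4 g

620 g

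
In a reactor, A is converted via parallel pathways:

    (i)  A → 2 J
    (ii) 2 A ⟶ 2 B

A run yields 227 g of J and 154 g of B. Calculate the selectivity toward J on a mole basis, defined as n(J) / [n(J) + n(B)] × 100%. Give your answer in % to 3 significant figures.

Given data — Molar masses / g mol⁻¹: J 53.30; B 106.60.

n(J) = 227 / 53.30 = 4.259 mol
n(B) = 154 / 106.60 = 1.445 mol
selectivity = 4.259/(4.259+1.445) × 100 = 74.67 %

74.7 %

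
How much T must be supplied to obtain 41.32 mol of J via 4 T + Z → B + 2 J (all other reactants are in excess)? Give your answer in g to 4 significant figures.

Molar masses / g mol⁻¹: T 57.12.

n(J) = 41.32 mol
n(T) = (4/2) × 41.32 = 82.64 mol
mass = 82.64 × 57.12 = 4720 g

4720 g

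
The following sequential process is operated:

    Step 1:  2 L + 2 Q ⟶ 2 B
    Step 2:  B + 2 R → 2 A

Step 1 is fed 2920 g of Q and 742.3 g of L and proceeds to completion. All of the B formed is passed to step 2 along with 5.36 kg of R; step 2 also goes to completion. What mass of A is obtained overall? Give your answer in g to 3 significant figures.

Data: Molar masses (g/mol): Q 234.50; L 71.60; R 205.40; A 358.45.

7430 g

Step 1:
n(Q) = 2920 / 234.50 = 12.45 mol
n(L) = 742.3 / 71.60 = 10.37 mol
n/ν for Q = 12.45/2 = 6.225
n/ν for L = 10.37/2 = 5.185
Smallest n/ν is L → limiting reagent.
n(B) produced = (2/2) × 10.37 = 10.37 mol
Step 2:
n(B) available = 10.37 mol
n(R) = 5.360×1000 / 205.40 = 26.10 mol
n/ν for B = 10.37/1 = 10.37
n/ν for R = 26.10/2 = 13.05
Smallest n/ν is B → limiting reagent.
n(A) = (2/1) × 10.37 = 20.74 mol
mass = 20.74 × 358.45 = 7434 g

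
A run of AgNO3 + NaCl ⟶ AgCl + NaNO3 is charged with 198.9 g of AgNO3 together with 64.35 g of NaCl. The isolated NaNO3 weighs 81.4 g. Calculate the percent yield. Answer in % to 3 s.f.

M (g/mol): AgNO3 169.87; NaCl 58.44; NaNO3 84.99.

87.0 %

n(AgNO3) = 198.9 / 169.87 = 1.171 mol
n(NaCl) = 64.35 / 58.44 = 1.101 mol
n/ν for AgNO3 = 1.171/1 = 1.171
n/ν for NaCl = 1.101/1 = 1.101
Smallest n/ν is NaCl → limiting reagent.
theoretical n(NaNO3) = (1/1) × 1.101 = 1.101 mol → 93.57 g
% yield = 81.4 / 93.57 × 100 = 86.99 %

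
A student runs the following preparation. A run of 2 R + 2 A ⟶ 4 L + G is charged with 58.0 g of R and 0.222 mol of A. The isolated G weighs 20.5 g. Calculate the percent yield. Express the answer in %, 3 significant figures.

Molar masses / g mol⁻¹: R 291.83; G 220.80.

n(R) = 58.00 / 291.83 = 0.1987 mol
n(A) = 0.2220 mol
n/ν for R = 0.1987/2 = 0.09935
n/ν for A = 0.2220/2 = 0.1110
Smallest n/ν is R → limiting reagent.
theoretical n(G) = (1/2) × 0.1987 = 0.09935 mol → 21.94 g
% yield = 20.5 / 21.94 × 100 = 93.44 %

93.4 %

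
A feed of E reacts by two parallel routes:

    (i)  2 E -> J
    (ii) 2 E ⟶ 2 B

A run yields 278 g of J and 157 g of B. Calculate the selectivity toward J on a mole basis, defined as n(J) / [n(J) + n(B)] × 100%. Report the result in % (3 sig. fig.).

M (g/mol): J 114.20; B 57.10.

47.0 %

n(J) = 278 / 114.20 = 2.434 mol
n(B) = 157 / 57.10 = 2.750 mol
selectivity = 2.434/(2.434+2.750) × 100 = 46.95 %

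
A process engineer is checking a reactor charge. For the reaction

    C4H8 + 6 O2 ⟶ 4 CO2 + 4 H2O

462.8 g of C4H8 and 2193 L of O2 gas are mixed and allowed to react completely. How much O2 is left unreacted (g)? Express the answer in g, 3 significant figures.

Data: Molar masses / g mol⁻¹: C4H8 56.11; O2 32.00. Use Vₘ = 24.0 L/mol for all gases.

1340 g

n(C4H8) = 462.8 / 56.11 = 8.248 mol
n(O2) = 2193 / 24.0 = 91.38 mol
n/ν for C4H8 = 8.248/1 = 8.248
n/ν for O2 = 91.38/6 = 15.23
Smallest n/ν is C4H8 → limiting reagent.
O2 consumed = (6/1) × 8.248 = 49.49 mol
O2 remaining = 91.38 − 49.49 = 41.89 mol
mass = 41.89 × 32.00 = 1340 g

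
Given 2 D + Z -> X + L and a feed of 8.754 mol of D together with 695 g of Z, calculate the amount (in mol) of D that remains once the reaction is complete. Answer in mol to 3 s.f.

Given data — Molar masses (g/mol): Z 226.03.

n(D) = 8.754 mol
n(Z) = 695.0 / 226.03 = 3.075 mol
n/ν → D: 4.377, Z: 3.075; Z is limiting.
D consumed = (2/1) × 3.075 = 6.150 mol
D remaining = 8.754 − 6.150 = 2.604 mol

2.60 mol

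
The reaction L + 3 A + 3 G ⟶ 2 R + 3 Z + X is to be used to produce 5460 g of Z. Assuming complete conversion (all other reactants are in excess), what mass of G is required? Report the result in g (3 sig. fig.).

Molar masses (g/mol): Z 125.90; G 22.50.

976 g

n(Z) = 5460 / 125.90 = 43.37 mol
n(G) = (3/3) × 43.37 = 43.37 mol
mass = 43.37 × 22.50 = 975.8 g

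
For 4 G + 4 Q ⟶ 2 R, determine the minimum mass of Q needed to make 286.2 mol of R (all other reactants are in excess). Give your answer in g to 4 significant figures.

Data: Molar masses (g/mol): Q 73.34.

41980 g

n(R) = 286.2 mol
n(Q) = (4/2) × 286.2 = 572.4 mol
mass = 572.4 × 73.34 = 41980 g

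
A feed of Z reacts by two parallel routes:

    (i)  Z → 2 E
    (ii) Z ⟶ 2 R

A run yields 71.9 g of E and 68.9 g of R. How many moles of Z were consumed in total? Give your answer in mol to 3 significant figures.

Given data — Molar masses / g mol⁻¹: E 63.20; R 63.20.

n(E) = 71.9 / 63.20 = 1.138 mol
n(R) = 68.9 / 63.20 = 1.090 mol
n(Z) via (i) = (1/2)×1.138 = 0.5690 mol
n(Z) via (ii) = (1/2)×1.090 = 0.5450 mol
total n(Z) = 0.5690 + 0.5450 = 1.114 mol

1.11 mol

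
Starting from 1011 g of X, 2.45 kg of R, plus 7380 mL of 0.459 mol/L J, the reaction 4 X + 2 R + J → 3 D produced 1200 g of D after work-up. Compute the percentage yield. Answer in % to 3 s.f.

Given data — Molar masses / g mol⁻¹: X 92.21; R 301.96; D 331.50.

44.0 %

n(X) = 1011 / 92.21 = 10.96 mol
n(R) = 2.450×1000 / 301.96 = 8.114 mol
n(J) = 0.459 × 7380/1000 = 3.387 mol
n/ν for X = 10.96/4 = 2.740
n/ν for R = 8.114/2 = 4.057
n/ν for J = 3.387/1 = 3.387
Smallest n/ν is X → limiting reagent.
theoretical n(D) = (3/4) × 10.96 = 8.220 mol → 2725 g
% yield = 1200 / 2725 × 100 = 44.04 %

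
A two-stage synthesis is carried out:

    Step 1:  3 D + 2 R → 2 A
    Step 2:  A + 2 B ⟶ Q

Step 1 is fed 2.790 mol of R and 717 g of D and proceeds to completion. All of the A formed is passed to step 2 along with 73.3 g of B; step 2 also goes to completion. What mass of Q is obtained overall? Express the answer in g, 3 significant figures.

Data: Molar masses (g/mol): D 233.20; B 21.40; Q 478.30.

Step 1:
n(R) = 2.790 mol
n(D) = 717.0 / 233.20 = 3.075 mol
n/ν for R = 2.790/2 = 1.395
n/ν for D = 3.075/3 = 1.025
Smallest n/ν is D → limiting reagent.
n(A) produced = (2/3) × 3.075 = 2.050 mol
Step 2:
n(A) available = 2.050 mol
n(B) = 73.30 / 21.40 = 3.425 mol
n/ν for A = 2.050/1 = 2.050
n/ν for B = 3.425/2 = 1.713
Smallest n/ν is B → limiting reagent.
n(Q) = (1/2) × 3.425 = 1.713 mol
mass = 1.713 × 478.30 = 819.3 g

819 g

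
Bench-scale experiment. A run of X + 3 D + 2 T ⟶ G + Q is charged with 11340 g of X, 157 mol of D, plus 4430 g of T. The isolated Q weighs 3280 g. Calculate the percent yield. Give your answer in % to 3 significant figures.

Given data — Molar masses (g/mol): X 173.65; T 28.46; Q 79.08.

n(X) = 11340 / 173.65 = 65.30 mol
n(D) = 157.0 mol
n(T) = 4430 / 28.46 = 155.7 mol
n/ν for X = 65.30/1 = 65.30
n/ν for D = 157.0/3 = 52.33
n/ν for T = 155.7/2 = 77.85
Smallest n/ν is D → limiting reagent.
theoretical n(Q) = (1/3) × 157.0 = 52.33 mol → 4138 g
% yield = 3280 / 4138 × 100 = 79.27 %

79.3 %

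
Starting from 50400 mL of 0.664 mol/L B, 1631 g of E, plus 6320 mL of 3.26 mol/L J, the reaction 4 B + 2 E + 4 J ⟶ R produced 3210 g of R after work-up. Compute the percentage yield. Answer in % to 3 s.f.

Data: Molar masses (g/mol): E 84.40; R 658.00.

94.7 %

n(B) = 0.664 × 50400/1000 = 33.47 mol
n(E) = 1631 / 84.40 = 19.32 mol
n(J) = 3.26 × 6320/1000 = 20.60 mol
n/ν for B = 33.47/4 = 8.368
n/ν for E = 19.32/2 = 9.660
n/ν for J = 20.60/4 = 5.150
Smallest n/ν is J → limiting reagent.
theoretical n(R) = (1/4) × 20.60 = 5.150 mol → 3389 g
% yield = 3210 / 3389 × 100 = 94.72 %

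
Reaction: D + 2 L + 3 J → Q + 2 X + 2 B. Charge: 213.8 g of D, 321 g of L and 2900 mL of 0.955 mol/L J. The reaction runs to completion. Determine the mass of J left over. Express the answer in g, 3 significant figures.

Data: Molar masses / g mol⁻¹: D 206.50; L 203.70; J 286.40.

n(D) = 213.8 / 206.50 = 1.035 mol
n(L) = 321.0 / 203.70 = 1.576 mol
n(J) = 0.955 × 2900/1000 = 2.770 mol
n/ν for D = 1.035/1 = 1.035
n/ν for L = 1.576/2 = 0.7880
n/ν for J = 2.770/3 = 0.9233
Smallest n/ν is L → limiting reagent.
J consumed = (3/2) × 1.576 = 2.364 mol
J remaining = 2.770 − 2.364 = 0.4060 mol
mass = 0.4060 × 286.40 = 116.3 g

116 g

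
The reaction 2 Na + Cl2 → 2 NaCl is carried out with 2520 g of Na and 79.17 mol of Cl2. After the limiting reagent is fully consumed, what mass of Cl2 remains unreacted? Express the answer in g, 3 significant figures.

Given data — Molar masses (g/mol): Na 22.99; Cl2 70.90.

1730 g

n(Na) = 2520 / 22.99 = 109.6 mol
n(Cl2) = 79.17 mol
n/ν for Na = 109.6/2 = 54.80
n/ν for Cl2 = 79.17/1 = 79.17
Smallest n/ν is Na → limiting reagent.
Cl2 consumed = (1/2) × 109.6 = 54.80 mol
Cl2 remaining = 79.17 − 54.80 = 24.37 mol
mass = 24.37 × 70.90 = 1728 g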